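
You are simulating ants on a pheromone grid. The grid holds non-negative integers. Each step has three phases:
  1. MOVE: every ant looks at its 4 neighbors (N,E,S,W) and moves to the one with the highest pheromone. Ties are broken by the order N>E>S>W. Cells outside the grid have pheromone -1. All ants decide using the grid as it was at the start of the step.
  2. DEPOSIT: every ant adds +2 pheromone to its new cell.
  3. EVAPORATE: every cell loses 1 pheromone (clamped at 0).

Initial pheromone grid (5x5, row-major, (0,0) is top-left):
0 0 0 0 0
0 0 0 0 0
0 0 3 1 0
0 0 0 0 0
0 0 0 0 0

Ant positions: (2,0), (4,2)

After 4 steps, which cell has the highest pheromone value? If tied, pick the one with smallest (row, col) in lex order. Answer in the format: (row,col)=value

Answer: (2,2)=3

Derivation:
Step 1: ant0:(2,0)->N->(1,0) | ant1:(4,2)->N->(3,2)
  grid max=2 at (2,2)
Step 2: ant0:(1,0)->N->(0,0) | ant1:(3,2)->N->(2,2)
  grid max=3 at (2,2)
Step 3: ant0:(0,0)->E->(0,1) | ant1:(2,2)->N->(1,2)
  grid max=2 at (2,2)
Step 4: ant0:(0,1)->E->(0,2) | ant1:(1,2)->S->(2,2)
  grid max=3 at (2,2)
Final grid:
  0 0 1 0 0
  0 0 0 0 0
  0 0 3 0 0
  0 0 0 0 0
  0 0 0 0 0
Max pheromone 3 at (2,2)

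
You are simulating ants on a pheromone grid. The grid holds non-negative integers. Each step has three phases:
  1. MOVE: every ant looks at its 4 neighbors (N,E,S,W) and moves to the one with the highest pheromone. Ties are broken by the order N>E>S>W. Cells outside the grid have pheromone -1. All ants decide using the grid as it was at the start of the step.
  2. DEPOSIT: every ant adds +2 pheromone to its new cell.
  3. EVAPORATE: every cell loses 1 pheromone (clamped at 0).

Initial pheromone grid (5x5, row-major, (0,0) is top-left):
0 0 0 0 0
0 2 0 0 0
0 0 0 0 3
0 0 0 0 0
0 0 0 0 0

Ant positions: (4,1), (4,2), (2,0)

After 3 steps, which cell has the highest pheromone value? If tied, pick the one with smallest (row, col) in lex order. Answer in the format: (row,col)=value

Step 1: ant0:(4,1)->N->(3,1) | ant1:(4,2)->N->(3,2) | ant2:(2,0)->N->(1,0)
  grid max=2 at (2,4)
Step 2: ant0:(3,1)->E->(3,2) | ant1:(3,2)->W->(3,1) | ant2:(1,0)->E->(1,1)
  grid max=2 at (1,1)
Step 3: ant0:(3,2)->W->(3,1) | ant1:(3,1)->E->(3,2) | ant2:(1,1)->N->(0,1)
  grid max=3 at (3,1)
Final grid:
  0 1 0 0 0
  0 1 0 0 0
  0 0 0 0 0
  0 3 3 0 0
  0 0 0 0 0
Max pheromone 3 at (3,1)

Answer: (3,1)=3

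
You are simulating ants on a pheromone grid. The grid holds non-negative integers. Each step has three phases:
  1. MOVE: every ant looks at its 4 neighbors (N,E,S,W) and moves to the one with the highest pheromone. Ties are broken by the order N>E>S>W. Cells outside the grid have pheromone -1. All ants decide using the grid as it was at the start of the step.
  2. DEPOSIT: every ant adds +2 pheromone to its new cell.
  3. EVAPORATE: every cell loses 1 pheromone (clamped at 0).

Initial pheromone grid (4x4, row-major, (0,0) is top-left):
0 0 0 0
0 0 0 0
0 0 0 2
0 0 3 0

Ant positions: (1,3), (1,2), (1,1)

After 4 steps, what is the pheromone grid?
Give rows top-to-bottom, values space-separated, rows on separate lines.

After step 1: ants at (2,3),(0,2),(0,1)
  0 1 1 0
  0 0 0 0
  0 0 0 3
  0 0 2 0
After step 2: ants at (1,3),(0,1),(0,2)
  0 2 2 0
  0 0 0 1
  0 0 0 2
  0 0 1 0
After step 3: ants at (2,3),(0,2),(0,1)
  0 3 3 0
  0 0 0 0
  0 0 0 3
  0 0 0 0
After step 4: ants at (1,3),(0,1),(0,2)
  0 4 4 0
  0 0 0 1
  0 0 0 2
  0 0 0 0

0 4 4 0
0 0 0 1
0 0 0 2
0 0 0 0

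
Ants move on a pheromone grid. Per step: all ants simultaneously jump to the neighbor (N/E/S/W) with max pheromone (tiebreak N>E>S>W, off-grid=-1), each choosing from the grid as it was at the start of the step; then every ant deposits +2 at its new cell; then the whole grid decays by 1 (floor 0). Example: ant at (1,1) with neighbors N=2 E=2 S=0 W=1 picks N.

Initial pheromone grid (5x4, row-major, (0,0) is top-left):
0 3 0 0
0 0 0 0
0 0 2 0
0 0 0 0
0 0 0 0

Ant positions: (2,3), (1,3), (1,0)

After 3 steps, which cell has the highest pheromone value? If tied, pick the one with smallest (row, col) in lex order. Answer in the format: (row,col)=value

Answer: (2,2)=3

Derivation:
Step 1: ant0:(2,3)->W->(2,2) | ant1:(1,3)->N->(0,3) | ant2:(1,0)->N->(0,0)
  grid max=3 at (2,2)
Step 2: ant0:(2,2)->N->(1,2) | ant1:(0,3)->S->(1,3) | ant2:(0,0)->E->(0,1)
  grid max=3 at (0,1)
Step 3: ant0:(1,2)->S->(2,2) | ant1:(1,3)->W->(1,2) | ant2:(0,1)->E->(0,2)
  grid max=3 at (2,2)
Final grid:
  0 2 1 0
  0 0 2 0
  0 0 3 0
  0 0 0 0
  0 0 0 0
Max pheromone 3 at (2,2)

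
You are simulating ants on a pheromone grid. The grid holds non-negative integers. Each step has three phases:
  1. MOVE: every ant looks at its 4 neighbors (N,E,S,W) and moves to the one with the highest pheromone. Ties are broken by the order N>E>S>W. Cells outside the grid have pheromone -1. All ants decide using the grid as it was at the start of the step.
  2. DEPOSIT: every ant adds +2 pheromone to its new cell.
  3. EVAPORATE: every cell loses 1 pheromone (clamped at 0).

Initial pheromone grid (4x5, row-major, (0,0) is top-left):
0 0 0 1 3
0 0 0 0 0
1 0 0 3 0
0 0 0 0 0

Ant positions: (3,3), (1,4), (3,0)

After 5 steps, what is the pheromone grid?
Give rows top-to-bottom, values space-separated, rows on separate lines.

After step 1: ants at (2,3),(0,4),(2,0)
  0 0 0 0 4
  0 0 0 0 0
  2 0 0 4 0
  0 0 0 0 0
After step 2: ants at (1,3),(1,4),(1,0)
  0 0 0 0 3
  1 0 0 1 1
  1 0 0 3 0
  0 0 0 0 0
After step 3: ants at (2,3),(0,4),(2,0)
  0 0 0 0 4
  0 0 0 0 0
  2 0 0 4 0
  0 0 0 0 0
After step 4: ants at (1,3),(1,4),(1,0)
  0 0 0 0 3
  1 0 0 1 1
  1 0 0 3 0
  0 0 0 0 0
After step 5: ants at (2,3),(0,4),(2,0)
  0 0 0 0 4
  0 0 0 0 0
  2 0 0 4 0
  0 0 0 0 0

0 0 0 0 4
0 0 0 0 0
2 0 0 4 0
0 0 0 0 0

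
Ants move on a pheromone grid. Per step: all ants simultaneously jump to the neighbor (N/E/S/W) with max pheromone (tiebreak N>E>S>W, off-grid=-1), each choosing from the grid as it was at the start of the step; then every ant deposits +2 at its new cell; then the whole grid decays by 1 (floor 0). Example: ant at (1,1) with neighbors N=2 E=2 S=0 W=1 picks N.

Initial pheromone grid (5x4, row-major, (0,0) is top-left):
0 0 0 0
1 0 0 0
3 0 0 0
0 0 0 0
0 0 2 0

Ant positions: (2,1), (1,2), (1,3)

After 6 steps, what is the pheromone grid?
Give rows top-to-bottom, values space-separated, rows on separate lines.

After step 1: ants at (2,0),(0,2),(0,3)
  0 0 1 1
  0 0 0 0
  4 0 0 0
  0 0 0 0
  0 0 1 0
After step 2: ants at (1,0),(0,3),(0,2)
  0 0 2 2
  1 0 0 0
  3 0 0 0
  0 0 0 0
  0 0 0 0
After step 3: ants at (2,0),(0,2),(0,3)
  0 0 3 3
  0 0 0 0
  4 0 0 0
  0 0 0 0
  0 0 0 0
After step 4: ants at (1,0),(0,3),(0,2)
  0 0 4 4
  1 0 0 0
  3 0 0 0
  0 0 0 0
  0 0 0 0
After step 5: ants at (2,0),(0,2),(0,3)
  0 0 5 5
  0 0 0 0
  4 0 0 0
  0 0 0 0
  0 0 0 0
After step 6: ants at (1,0),(0,3),(0,2)
  0 0 6 6
  1 0 0 0
  3 0 0 0
  0 0 0 0
  0 0 0 0

0 0 6 6
1 0 0 0
3 0 0 0
0 0 0 0
0 0 0 0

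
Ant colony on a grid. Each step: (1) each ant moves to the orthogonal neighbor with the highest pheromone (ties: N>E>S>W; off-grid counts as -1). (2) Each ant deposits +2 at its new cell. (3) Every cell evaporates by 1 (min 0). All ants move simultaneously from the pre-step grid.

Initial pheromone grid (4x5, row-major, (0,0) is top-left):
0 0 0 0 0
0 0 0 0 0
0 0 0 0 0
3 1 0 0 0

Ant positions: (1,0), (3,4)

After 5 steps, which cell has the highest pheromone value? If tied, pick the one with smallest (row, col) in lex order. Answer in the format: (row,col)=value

Answer: (0,4)=3

Derivation:
Step 1: ant0:(1,0)->N->(0,0) | ant1:(3,4)->N->(2,4)
  grid max=2 at (3,0)
Step 2: ant0:(0,0)->E->(0,1) | ant1:(2,4)->N->(1,4)
  grid max=1 at (0,1)
Step 3: ant0:(0,1)->E->(0,2) | ant1:(1,4)->N->(0,4)
  grid max=1 at (0,2)
Step 4: ant0:(0,2)->E->(0,3) | ant1:(0,4)->S->(1,4)
  grid max=1 at (0,3)
Step 5: ant0:(0,3)->E->(0,4) | ant1:(1,4)->N->(0,4)
  grid max=3 at (0,4)
Final grid:
  0 0 0 0 3
  0 0 0 0 0
  0 0 0 0 0
  0 0 0 0 0
Max pheromone 3 at (0,4)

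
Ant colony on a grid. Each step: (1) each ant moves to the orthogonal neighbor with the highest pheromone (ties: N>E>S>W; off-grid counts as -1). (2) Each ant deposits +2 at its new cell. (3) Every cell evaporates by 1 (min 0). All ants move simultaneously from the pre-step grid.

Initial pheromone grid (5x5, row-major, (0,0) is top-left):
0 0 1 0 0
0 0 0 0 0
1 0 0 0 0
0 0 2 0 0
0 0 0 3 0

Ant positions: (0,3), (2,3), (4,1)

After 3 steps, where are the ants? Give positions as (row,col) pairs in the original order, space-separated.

Step 1: ant0:(0,3)->W->(0,2) | ant1:(2,3)->N->(1,3) | ant2:(4,1)->N->(3,1)
  grid max=2 at (0,2)
Step 2: ant0:(0,2)->E->(0,3) | ant1:(1,3)->N->(0,3) | ant2:(3,1)->E->(3,2)
  grid max=3 at (0,3)
Step 3: ant0:(0,3)->W->(0,2) | ant1:(0,3)->W->(0,2) | ant2:(3,2)->N->(2,2)
  grid max=4 at (0,2)

(0,2) (0,2) (2,2)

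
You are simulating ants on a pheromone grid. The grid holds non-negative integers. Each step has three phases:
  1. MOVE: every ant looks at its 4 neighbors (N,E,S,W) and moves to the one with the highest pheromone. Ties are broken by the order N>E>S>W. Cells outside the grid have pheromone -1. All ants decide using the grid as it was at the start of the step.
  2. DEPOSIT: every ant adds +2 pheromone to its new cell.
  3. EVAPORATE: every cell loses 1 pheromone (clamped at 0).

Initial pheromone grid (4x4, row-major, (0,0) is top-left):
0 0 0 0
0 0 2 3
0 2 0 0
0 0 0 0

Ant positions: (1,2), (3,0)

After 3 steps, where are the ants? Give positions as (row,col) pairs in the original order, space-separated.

Step 1: ant0:(1,2)->E->(1,3) | ant1:(3,0)->N->(2,0)
  grid max=4 at (1,3)
Step 2: ant0:(1,3)->W->(1,2) | ant1:(2,0)->E->(2,1)
  grid max=3 at (1,3)
Step 3: ant0:(1,2)->E->(1,3) | ant1:(2,1)->N->(1,1)
  grid max=4 at (1,3)

(1,3) (1,1)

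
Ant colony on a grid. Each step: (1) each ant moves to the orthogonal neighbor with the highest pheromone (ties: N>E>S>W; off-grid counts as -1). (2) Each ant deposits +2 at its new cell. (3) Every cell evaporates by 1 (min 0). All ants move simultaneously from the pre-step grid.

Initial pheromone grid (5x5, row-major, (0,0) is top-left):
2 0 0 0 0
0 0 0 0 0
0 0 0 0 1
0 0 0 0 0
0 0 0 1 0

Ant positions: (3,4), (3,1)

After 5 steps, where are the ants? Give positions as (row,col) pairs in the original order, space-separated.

Step 1: ant0:(3,4)->N->(2,4) | ant1:(3,1)->N->(2,1)
  grid max=2 at (2,4)
Step 2: ant0:(2,4)->N->(1,4) | ant1:(2,1)->N->(1,1)
  grid max=1 at (1,1)
Step 3: ant0:(1,4)->S->(2,4) | ant1:(1,1)->N->(0,1)
  grid max=2 at (2,4)
Step 4: ant0:(2,4)->N->(1,4) | ant1:(0,1)->E->(0,2)
  grid max=1 at (0,2)
Step 5: ant0:(1,4)->S->(2,4) | ant1:(0,2)->E->(0,3)
  grid max=2 at (2,4)

(2,4) (0,3)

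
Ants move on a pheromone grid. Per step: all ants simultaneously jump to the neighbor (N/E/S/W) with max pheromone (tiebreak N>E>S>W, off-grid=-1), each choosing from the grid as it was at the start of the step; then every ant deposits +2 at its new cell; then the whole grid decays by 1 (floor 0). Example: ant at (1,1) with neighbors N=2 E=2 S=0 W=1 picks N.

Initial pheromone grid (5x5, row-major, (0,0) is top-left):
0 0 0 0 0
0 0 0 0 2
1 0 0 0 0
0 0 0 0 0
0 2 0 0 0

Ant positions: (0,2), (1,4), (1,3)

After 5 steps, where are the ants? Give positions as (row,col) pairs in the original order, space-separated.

Step 1: ant0:(0,2)->E->(0,3) | ant1:(1,4)->N->(0,4) | ant2:(1,3)->E->(1,4)
  grid max=3 at (1,4)
Step 2: ant0:(0,3)->E->(0,4) | ant1:(0,4)->S->(1,4) | ant2:(1,4)->N->(0,4)
  grid max=4 at (0,4)
Step 3: ant0:(0,4)->S->(1,4) | ant1:(1,4)->N->(0,4) | ant2:(0,4)->S->(1,4)
  grid max=7 at (1,4)
Step 4: ant0:(1,4)->N->(0,4) | ant1:(0,4)->S->(1,4) | ant2:(1,4)->N->(0,4)
  grid max=8 at (0,4)
Step 5: ant0:(0,4)->S->(1,4) | ant1:(1,4)->N->(0,4) | ant2:(0,4)->S->(1,4)
  grid max=11 at (1,4)

(1,4) (0,4) (1,4)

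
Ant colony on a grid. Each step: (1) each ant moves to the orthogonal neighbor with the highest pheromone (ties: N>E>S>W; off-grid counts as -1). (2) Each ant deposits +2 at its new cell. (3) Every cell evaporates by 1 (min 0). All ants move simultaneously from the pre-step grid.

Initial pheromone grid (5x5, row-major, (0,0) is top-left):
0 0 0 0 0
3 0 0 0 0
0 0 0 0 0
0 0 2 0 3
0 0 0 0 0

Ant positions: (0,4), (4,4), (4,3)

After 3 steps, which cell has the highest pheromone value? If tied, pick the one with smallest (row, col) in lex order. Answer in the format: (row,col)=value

Step 1: ant0:(0,4)->S->(1,4) | ant1:(4,4)->N->(3,4) | ant2:(4,3)->N->(3,3)
  grid max=4 at (3,4)
Step 2: ant0:(1,4)->N->(0,4) | ant1:(3,4)->W->(3,3) | ant2:(3,3)->E->(3,4)
  grid max=5 at (3,4)
Step 3: ant0:(0,4)->S->(1,4) | ant1:(3,3)->E->(3,4) | ant2:(3,4)->W->(3,3)
  grid max=6 at (3,4)
Final grid:
  0 0 0 0 0
  0 0 0 0 1
  0 0 0 0 0
  0 0 0 3 6
  0 0 0 0 0
Max pheromone 6 at (3,4)

Answer: (3,4)=6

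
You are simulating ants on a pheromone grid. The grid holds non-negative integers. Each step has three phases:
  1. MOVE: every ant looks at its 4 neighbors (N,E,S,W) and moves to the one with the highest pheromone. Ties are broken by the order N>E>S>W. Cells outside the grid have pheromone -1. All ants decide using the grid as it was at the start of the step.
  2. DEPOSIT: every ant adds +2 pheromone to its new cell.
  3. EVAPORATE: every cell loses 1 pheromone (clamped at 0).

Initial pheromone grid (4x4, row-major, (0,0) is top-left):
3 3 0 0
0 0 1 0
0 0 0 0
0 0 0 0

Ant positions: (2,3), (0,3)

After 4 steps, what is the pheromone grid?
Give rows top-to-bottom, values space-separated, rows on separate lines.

After step 1: ants at (1,3),(1,3)
  2 2 0 0
  0 0 0 3
  0 0 0 0
  0 0 0 0
After step 2: ants at (0,3),(0,3)
  1 1 0 3
  0 0 0 2
  0 0 0 0
  0 0 0 0
After step 3: ants at (1,3),(1,3)
  0 0 0 2
  0 0 0 5
  0 0 0 0
  0 0 0 0
After step 4: ants at (0,3),(0,3)
  0 0 0 5
  0 0 0 4
  0 0 0 0
  0 0 0 0

0 0 0 5
0 0 0 4
0 0 0 0
0 0 0 0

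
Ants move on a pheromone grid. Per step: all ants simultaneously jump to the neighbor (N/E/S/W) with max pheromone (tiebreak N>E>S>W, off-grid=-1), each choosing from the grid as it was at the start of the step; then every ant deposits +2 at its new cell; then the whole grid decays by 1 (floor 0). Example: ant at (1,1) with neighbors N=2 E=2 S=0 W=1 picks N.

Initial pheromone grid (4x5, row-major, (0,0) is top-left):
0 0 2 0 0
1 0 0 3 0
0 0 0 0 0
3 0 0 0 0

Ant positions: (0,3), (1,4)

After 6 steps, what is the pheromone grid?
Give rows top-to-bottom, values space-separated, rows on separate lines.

After step 1: ants at (1,3),(1,3)
  0 0 1 0 0
  0 0 0 6 0
  0 0 0 0 0
  2 0 0 0 0
After step 2: ants at (0,3),(0,3)
  0 0 0 3 0
  0 0 0 5 0
  0 0 0 0 0
  1 0 0 0 0
After step 3: ants at (1,3),(1,3)
  0 0 0 2 0
  0 0 0 8 0
  0 0 0 0 0
  0 0 0 0 0
After step 4: ants at (0,3),(0,3)
  0 0 0 5 0
  0 0 0 7 0
  0 0 0 0 0
  0 0 0 0 0
After step 5: ants at (1,3),(1,3)
  0 0 0 4 0
  0 0 0 10 0
  0 0 0 0 0
  0 0 0 0 0
After step 6: ants at (0,3),(0,3)
  0 0 0 7 0
  0 0 0 9 0
  0 0 0 0 0
  0 0 0 0 0

0 0 0 7 0
0 0 0 9 0
0 0 0 0 0
0 0 0 0 0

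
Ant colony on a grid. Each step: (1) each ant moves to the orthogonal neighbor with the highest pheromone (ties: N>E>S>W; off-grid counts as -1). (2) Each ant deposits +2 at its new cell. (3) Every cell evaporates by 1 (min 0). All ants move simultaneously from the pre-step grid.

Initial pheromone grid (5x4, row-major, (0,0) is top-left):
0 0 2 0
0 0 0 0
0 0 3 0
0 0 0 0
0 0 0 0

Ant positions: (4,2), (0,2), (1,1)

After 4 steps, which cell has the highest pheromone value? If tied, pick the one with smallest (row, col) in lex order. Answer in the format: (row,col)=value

Answer: (0,2)=8

Derivation:
Step 1: ant0:(4,2)->N->(3,2) | ant1:(0,2)->E->(0,3) | ant2:(1,1)->N->(0,1)
  grid max=2 at (2,2)
Step 2: ant0:(3,2)->N->(2,2) | ant1:(0,3)->W->(0,2) | ant2:(0,1)->E->(0,2)
  grid max=4 at (0,2)
Step 3: ant0:(2,2)->N->(1,2) | ant1:(0,2)->E->(0,3) | ant2:(0,2)->E->(0,3)
  grid max=3 at (0,2)
Step 4: ant0:(1,2)->N->(0,2) | ant1:(0,3)->W->(0,2) | ant2:(0,3)->W->(0,2)
  grid max=8 at (0,2)
Final grid:
  0 0 8 2
  0 0 0 0
  0 0 1 0
  0 0 0 0
  0 0 0 0
Max pheromone 8 at (0,2)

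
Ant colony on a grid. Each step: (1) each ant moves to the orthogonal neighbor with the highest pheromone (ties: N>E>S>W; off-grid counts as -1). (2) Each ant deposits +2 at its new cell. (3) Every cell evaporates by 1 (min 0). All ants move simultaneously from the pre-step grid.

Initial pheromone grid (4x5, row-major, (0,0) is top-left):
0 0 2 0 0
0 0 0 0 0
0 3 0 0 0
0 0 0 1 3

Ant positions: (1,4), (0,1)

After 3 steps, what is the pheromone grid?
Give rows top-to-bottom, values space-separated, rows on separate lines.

After step 1: ants at (0,4),(0,2)
  0 0 3 0 1
  0 0 0 0 0
  0 2 0 0 0
  0 0 0 0 2
After step 2: ants at (1,4),(0,3)
  0 0 2 1 0
  0 0 0 0 1
  0 1 0 0 0
  0 0 0 0 1
After step 3: ants at (0,4),(0,2)
  0 0 3 0 1
  0 0 0 0 0
  0 0 0 0 0
  0 0 0 0 0

0 0 3 0 1
0 0 0 0 0
0 0 0 0 0
0 0 0 0 0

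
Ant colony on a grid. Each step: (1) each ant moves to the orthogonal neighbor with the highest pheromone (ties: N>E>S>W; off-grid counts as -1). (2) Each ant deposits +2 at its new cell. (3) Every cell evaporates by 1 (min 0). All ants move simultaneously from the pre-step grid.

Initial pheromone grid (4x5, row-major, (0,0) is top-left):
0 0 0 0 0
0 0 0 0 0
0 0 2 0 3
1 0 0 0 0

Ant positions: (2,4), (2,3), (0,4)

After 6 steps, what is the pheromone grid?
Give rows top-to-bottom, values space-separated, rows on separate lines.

After step 1: ants at (1,4),(2,4),(1,4)
  0 0 0 0 0
  0 0 0 0 3
  0 0 1 0 4
  0 0 0 0 0
After step 2: ants at (2,4),(1,4),(2,4)
  0 0 0 0 0
  0 0 0 0 4
  0 0 0 0 7
  0 0 0 0 0
After step 3: ants at (1,4),(2,4),(1,4)
  0 0 0 0 0
  0 0 0 0 7
  0 0 0 0 8
  0 0 0 0 0
After step 4: ants at (2,4),(1,4),(2,4)
  0 0 0 0 0
  0 0 0 0 8
  0 0 0 0 11
  0 0 0 0 0
After step 5: ants at (1,4),(2,4),(1,4)
  0 0 0 0 0
  0 0 0 0 11
  0 0 0 0 12
  0 0 0 0 0
After step 6: ants at (2,4),(1,4),(2,4)
  0 0 0 0 0
  0 0 0 0 12
  0 0 0 0 15
  0 0 0 0 0

0 0 0 0 0
0 0 0 0 12
0 0 0 0 15
0 0 0 0 0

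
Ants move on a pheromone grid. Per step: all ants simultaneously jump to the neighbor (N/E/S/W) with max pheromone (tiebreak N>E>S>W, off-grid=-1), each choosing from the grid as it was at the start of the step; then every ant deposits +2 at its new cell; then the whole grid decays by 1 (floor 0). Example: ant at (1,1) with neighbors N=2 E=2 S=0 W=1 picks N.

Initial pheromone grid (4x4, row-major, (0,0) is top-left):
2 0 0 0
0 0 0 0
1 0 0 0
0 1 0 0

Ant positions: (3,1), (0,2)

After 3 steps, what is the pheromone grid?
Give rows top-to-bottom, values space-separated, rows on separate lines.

After step 1: ants at (2,1),(0,3)
  1 0 0 1
  0 0 0 0
  0 1 0 0
  0 0 0 0
After step 2: ants at (1,1),(1,3)
  0 0 0 0
  0 1 0 1
  0 0 0 0
  0 0 0 0
After step 3: ants at (0,1),(0,3)
  0 1 0 1
  0 0 0 0
  0 0 0 0
  0 0 0 0

0 1 0 1
0 0 0 0
0 0 0 0
0 0 0 0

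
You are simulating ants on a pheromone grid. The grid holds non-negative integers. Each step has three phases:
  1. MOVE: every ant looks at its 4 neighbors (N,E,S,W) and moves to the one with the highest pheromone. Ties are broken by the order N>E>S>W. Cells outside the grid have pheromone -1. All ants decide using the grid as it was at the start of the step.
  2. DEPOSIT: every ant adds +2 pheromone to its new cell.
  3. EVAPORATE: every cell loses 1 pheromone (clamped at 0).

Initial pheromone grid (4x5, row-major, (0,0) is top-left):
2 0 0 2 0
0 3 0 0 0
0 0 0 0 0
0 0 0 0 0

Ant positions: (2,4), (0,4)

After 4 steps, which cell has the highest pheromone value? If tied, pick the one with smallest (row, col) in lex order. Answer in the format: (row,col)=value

Answer: (0,4)=5

Derivation:
Step 1: ant0:(2,4)->N->(1,4) | ant1:(0,4)->W->(0,3)
  grid max=3 at (0,3)
Step 2: ant0:(1,4)->N->(0,4) | ant1:(0,3)->E->(0,4)
  grid max=3 at (0,4)
Step 3: ant0:(0,4)->W->(0,3) | ant1:(0,4)->W->(0,3)
  grid max=5 at (0,3)
Step 4: ant0:(0,3)->E->(0,4) | ant1:(0,3)->E->(0,4)
  grid max=5 at (0,4)
Final grid:
  0 0 0 4 5
  0 0 0 0 0
  0 0 0 0 0
  0 0 0 0 0
Max pheromone 5 at (0,4)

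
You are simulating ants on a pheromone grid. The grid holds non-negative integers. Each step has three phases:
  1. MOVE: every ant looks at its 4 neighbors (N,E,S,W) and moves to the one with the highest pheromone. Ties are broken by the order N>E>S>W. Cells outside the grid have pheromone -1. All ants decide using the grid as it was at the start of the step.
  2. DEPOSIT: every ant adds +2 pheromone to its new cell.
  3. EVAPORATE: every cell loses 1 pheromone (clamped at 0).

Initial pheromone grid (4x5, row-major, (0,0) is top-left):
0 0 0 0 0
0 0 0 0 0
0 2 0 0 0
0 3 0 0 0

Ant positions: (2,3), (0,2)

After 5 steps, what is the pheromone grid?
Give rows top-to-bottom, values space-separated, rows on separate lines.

After step 1: ants at (1,3),(0,3)
  0 0 0 1 0
  0 0 0 1 0
  0 1 0 0 0
  0 2 0 0 0
After step 2: ants at (0,3),(1,3)
  0 0 0 2 0
  0 0 0 2 0
  0 0 0 0 0
  0 1 0 0 0
After step 3: ants at (1,3),(0,3)
  0 0 0 3 0
  0 0 0 3 0
  0 0 0 0 0
  0 0 0 0 0
After step 4: ants at (0,3),(1,3)
  0 0 0 4 0
  0 0 0 4 0
  0 0 0 0 0
  0 0 0 0 0
After step 5: ants at (1,3),(0,3)
  0 0 0 5 0
  0 0 0 5 0
  0 0 0 0 0
  0 0 0 0 0

0 0 0 5 0
0 0 0 5 0
0 0 0 0 0
0 0 0 0 0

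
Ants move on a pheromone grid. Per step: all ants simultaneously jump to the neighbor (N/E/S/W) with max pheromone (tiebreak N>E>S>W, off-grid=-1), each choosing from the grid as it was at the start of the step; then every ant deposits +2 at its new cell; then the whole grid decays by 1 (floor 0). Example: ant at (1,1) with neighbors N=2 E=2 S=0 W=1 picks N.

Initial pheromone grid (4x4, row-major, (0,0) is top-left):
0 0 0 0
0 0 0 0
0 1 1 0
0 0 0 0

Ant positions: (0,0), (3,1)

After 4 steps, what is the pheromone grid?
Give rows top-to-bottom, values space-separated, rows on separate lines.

After step 1: ants at (0,1),(2,1)
  0 1 0 0
  0 0 0 0
  0 2 0 0
  0 0 0 0
After step 2: ants at (0,2),(1,1)
  0 0 1 0
  0 1 0 0
  0 1 0 0
  0 0 0 0
After step 3: ants at (0,3),(2,1)
  0 0 0 1
  0 0 0 0
  0 2 0 0
  0 0 0 0
After step 4: ants at (1,3),(1,1)
  0 0 0 0
  0 1 0 1
  0 1 0 0
  0 0 0 0

0 0 0 0
0 1 0 1
0 1 0 0
0 0 0 0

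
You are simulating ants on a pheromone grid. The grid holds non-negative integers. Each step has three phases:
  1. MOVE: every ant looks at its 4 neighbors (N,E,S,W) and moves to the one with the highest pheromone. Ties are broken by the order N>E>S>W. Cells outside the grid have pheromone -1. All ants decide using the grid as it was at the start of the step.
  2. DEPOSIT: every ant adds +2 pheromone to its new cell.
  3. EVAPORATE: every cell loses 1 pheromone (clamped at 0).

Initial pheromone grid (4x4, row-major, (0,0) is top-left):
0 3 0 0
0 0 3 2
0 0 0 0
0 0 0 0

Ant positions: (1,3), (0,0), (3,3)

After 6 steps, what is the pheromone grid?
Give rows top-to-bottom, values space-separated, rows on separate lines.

After step 1: ants at (1,2),(0,1),(2,3)
  0 4 0 0
  0 0 4 1
  0 0 0 1
  0 0 0 0
After step 2: ants at (1,3),(0,2),(1,3)
  0 3 1 0
  0 0 3 4
  0 0 0 0
  0 0 0 0
After step 3: ants at (1,2),(1,2),(1,2)
  0 2 0 0
  0 0 8 3
  0 0 0 0
  0 0 0 0
After step 4: ants at (1,3),(1,3),(1,3)
  0 1 0 0
  0 0 7 8
  0 0 0 0
  0 0 0 0
After step 5: ants at (1,2),(1,2),(1,2)
  0 0 0 0
  0 0 12 7
  0 0 0 0
  0 0 0 0
After step 6: ants at (1,3),(1,3),(1,3)
  0 0 0 0
  0 0 11 12
  0 0 0 0
  0 0 0 0

0 0 0 0
0 0 11 12
0 0 0 0
0 0 0 0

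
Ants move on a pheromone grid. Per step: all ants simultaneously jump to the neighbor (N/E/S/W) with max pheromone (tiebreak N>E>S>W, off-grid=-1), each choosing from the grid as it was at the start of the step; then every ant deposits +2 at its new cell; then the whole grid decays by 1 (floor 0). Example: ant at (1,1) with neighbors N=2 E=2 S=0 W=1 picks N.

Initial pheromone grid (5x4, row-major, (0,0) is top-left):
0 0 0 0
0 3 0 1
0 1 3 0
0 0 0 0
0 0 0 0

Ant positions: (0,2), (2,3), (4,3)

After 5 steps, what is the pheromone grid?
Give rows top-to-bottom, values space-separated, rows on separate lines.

After step 1: ants at (0,3),(2,2),(3,3)
  0 0 0 1
  0 2 0 0
  0 0 4 0
  0 0 0 1
  0 0 0 0
After step 2: ants at (1,3),(1,2),(2,3)
  0 0 0 0
  0 1 1 1
  0 0 3 1
  0 0 0 0
  0 0 0 0
After step 3: ants at (2,3),(2,2),(2,2)
  0 0 0 0
  0 0 0 0
  0 0 6 2
  0 0 0 0
  0 0 0 0
After step 4: ants at (2,2),(2,3),(2,3)
  0 0 0 0
  0 0 0 0
  0 0 7 5
  0 0 0 0
  0 0 0 0
After step 5: ants at (2,3),(2,2),(2,2)
  0 0 0 0
  0 0 0 0
  0 0 10 6
  0 0 0 0
  0 0 0 0

0 0 0 0
0 0 0 0
0 0 10 6
0 0 0 0
0 0 0 0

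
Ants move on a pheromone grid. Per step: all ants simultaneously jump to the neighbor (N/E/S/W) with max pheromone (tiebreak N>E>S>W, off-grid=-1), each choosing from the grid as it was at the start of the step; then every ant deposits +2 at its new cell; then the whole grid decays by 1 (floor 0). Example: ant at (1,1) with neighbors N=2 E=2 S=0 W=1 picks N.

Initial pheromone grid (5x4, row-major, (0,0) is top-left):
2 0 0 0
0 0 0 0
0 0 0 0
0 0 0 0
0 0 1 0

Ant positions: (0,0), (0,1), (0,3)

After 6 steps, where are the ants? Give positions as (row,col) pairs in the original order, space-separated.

Step 1: ant0:(0,0)->E->(0,1) | ant1:(0,1)->W->(0,0) | ant2:(0,3)->S->(1,3)
  grid max=3 at (0,0)
Step 2: ant0:(0,1)->W->(0,0) | ant1:(0,0)->E->(0,1) | ant2:(1,3)->N->(0,3)
  grid max=4 at (0,0)
Step 3: ant0:(0,0)->E->(0,1) | ant1:(0,1)->W->(0,0) | ant2:(0,3)->S->(1,3)
  grid max=5 at (0,0)
Step 4: ant0:(0,1)->W->(0,0) | ant1:(0,0)->E->(0,1) | ant2:(1,3)->N->(0,3)
  grid max=6 at (0,0)
Step 5: ant0:(0,0)->E->(0,1) | ant1:(0,1)->W->(0,0) | ant2:(0,3)->S->(1,3)
  grid max=7 at (0,0)
Step 6: ant0:(0,1)->W->(0,0) | ant1:(0,0)->E->(0,1) | ant2:(1,3)->N->(0,3)
  grid max=8 at (0,0)

(0,0) (0,1) (0,3)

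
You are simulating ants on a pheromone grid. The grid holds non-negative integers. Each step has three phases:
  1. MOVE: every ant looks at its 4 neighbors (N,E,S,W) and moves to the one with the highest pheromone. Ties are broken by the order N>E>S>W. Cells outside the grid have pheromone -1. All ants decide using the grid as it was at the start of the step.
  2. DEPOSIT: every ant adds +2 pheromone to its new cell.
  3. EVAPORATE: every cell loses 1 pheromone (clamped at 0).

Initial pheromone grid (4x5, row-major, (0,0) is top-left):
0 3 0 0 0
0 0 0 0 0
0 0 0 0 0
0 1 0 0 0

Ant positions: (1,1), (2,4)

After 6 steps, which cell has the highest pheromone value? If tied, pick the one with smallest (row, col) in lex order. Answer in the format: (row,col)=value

Step 1: ant0:(1,1)->N->(0,1) | ant1:(2,4)->N->(1,4)
  grid max=4 at (0,1)
Step 2: ant0:(0,1)->E->(0,2) | ant1:(1,4)->N->(0,4)
  grid max=3 at (0,1)
Step 3: ant0:(0,2)->W->(0,1) | ant1:(0,4)->S->(1,4)
  grid max=4 at (0,1)
Step 4: ant0:(0,1)->E->(0,2) | ant1:(1,4)->N->(0,4)
  grid max=3 at (0,1)
Step 5: ant0:(0,2)->W->(0,1) | ant1:(0,4)->S->(1,4)
  grid max=4 at (0,1)
Step 6: ant0:(0,1)->E->(0,2) | ant1:(1,4)->N->(0,4)
  grid max=3 at (0,1)
Final grid:
  0 3 1 0 1
  0 0 0 0 0
  0 0 0 0 0
  0 0 0 0 0
Max pheromone 3 at (0,1)

Answer: (0,1)=3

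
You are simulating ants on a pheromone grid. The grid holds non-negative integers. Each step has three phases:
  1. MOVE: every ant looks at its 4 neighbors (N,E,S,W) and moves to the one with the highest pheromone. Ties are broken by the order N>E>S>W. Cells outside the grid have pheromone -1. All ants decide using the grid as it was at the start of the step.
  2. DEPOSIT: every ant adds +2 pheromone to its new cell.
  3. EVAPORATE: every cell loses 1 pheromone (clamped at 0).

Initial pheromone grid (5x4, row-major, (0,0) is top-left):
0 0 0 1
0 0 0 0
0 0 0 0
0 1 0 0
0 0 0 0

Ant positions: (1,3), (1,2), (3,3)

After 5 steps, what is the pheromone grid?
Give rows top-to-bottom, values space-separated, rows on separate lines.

After step 1: ants at (0,3),(0,2),(2,3)
  0 0 1 2
  0 0 0 0
  0 0 0 1
  0 0 0 0
  0 0 0 0
After step 2: ants at (0,2),(0,3),(1,3)
  0 0 2 3
  0 0 0 1
  0 0 0 0
  0 0 0 0
  0 0 0 0
After step 3: ants at (0,3),(0,2),(0,3)
  0 0 3 6
  0 0 0 0
  0 0 0 0
  0 0 0 0
  0 0 0 0
After step 4: ants at (0,2),(0,3),(0,2)
  0 0 6 7
  0 0 0 0
  0 0 0 0
  0 0 0 0
  0 0 0 0
After step 5: ants at (0,3),(0,2),(0,3)
  0 0 7 10
  0 0 0 0
  0 0 0 0
  0 0 0 0
  0 0 0 0

0 0 7 10
0 0 0 0
0 0 0 0
0 0 0 0
0 0 0 0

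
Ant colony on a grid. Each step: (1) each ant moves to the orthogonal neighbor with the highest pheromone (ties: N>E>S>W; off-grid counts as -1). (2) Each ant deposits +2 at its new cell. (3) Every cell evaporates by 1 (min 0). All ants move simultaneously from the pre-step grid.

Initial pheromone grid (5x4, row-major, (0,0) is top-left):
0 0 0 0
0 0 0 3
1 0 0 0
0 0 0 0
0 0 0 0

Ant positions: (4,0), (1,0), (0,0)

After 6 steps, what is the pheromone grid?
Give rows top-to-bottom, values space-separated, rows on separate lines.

After step 1: ants at (3,0),(2,0),(0,1)
  0 1 0 0
  0 0 0 2
  2 0 0 0
  1 0 0 0
  0 0 0 0
After step 2: ants at (2,0),(3,0),(0,2)
  0 0 1 0
  0 0 0 1
  3 0 0 0
  2 0 0 0
  0 0 0 0
After step 3: ants at (3,0),(2,0),(0,3)
  0 0 0 1
  0 0 0 0
  4 0 0 0
  3 0 0 0
  0 0 0 0
After step 4: ants at (2,0),(3,0),(1,3)
  0 0 0 0
  0 0 0 1
  5 0 0 0
  4 0 0 0
  0 0 0 0
After step 5: ants at (3,0),(2,0),(0,3)
  0 0 0 1
  0 0 0 0
  6 0 0 0
  5 0 0 0
  0 0 0 0
After step 6: ants at (2,0),(3,0),(1,3)
  0 0 0 0
  0 0 0 1
  7 0 0 0
  6 0 0 0
  0 0 0 0

0 0 0 0
0 0 0 1
7 0 0 0
6 0 0 0
0 0 0 0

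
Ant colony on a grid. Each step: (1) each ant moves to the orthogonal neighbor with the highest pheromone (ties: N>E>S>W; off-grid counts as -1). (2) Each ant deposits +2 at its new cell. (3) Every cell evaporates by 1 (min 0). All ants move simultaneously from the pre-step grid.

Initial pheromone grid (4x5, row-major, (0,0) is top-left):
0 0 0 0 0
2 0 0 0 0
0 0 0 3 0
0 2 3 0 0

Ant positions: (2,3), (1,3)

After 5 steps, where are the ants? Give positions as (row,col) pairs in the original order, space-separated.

Step 1: ant0:(2,3)->N->(1,3) | ant1:(1,3)->S->(2,3)
  grid max=4 at (2,3)
Step 2: ant0:(1,3)->S->(2,3) | ant1:(2,3)->N->(1,3)
  grid max=5 at (2,3)
Step 3: ant0:(2,3)->N->(1,3) | ant1:(1,3)->S->(2,3)
  grid max=6 at (2,3)
Step 4: ant0:(1,3)->S->(2,3) | ant1:(2,3)->N->(1,3)
  grid max=7 at (2,3)
Step 5: ant0:(2,3)->N->(1,3) | ant1:(1,3)->S->(2,3)
  grid max=8 at (2,3)

(1,3) (2,3)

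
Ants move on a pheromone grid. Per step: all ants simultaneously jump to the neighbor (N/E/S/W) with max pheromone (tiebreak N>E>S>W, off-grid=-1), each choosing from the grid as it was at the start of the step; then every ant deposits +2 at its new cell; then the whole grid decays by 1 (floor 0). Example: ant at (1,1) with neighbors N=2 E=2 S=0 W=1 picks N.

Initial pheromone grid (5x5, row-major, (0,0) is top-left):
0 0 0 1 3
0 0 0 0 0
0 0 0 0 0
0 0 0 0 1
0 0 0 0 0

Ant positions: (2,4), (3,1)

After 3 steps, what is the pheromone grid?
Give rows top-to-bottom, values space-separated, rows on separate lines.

After step 1: ants at (3,4),(2,1)
  0 0 0 0 2
  0 0 0 0 0
  0 1 0 0 0
  0 0 0 0 2
  0 0 0 0 0
After step 2: ants at (2,4),(1,1)
  0 0 0 0 1
  0 1 0 0 0
  0 0 0 0 1
  0 0 0 0 1
  0 0 0 0 0
After step 3: ants at (3,4),(0,1)
  0 1 0 0 0
  0 0 0 0 0
  0 0 0 0 0
  0 0 0 0 2
  0 0 0 0 0

0 1 0 0 0
0 0 0 0 0
0 0 0 0 0
0 0 0 0 2
0 0 0 0 0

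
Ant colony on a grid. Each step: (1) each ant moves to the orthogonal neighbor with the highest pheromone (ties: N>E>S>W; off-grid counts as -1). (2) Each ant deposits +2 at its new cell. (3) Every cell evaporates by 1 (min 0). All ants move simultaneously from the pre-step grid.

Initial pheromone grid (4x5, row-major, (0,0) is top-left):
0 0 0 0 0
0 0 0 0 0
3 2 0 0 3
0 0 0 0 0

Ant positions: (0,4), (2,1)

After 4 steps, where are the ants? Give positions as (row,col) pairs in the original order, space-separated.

Step 1: ant0:(0,4)->S->(1,4) | ant1:(2,1)->W->(2,0)
  grid max=4 at (2,0)
Step 2: ant0:(1,4)->S->(2,4) | ant1:(2,0)->E->(2,1)
  grid max=3 at (2,0)
Step 3: ant0:(2,4)->N->(1,4) | ant1:(2,1)->W->(2,0)
  grid max=4 at (2,0)
Step 4: ant0:(1,4)->S->(2,4) | ant1:(2,0)->E->(2,1)
  grid max=3 at (2,0)

(2,4) (2,1)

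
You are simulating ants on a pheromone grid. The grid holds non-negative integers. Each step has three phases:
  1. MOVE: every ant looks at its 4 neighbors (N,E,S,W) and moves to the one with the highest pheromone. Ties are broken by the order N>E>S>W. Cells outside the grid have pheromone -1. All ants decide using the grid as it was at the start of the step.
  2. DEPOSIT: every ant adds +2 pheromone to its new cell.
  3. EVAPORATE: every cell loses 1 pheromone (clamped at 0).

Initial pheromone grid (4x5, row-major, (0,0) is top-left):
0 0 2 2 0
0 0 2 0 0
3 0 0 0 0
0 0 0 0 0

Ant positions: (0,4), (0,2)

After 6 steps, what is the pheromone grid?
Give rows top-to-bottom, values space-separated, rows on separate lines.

After step 1: ants at (0,3),(0,3)
  0 0 1 5 0
  0 0 1 0 0
  2 0 0 0 0
  0 0 0 0 0
After step 2: ants at (0,2),(0,2)
  0 0 4 4 0
  0 0 0 0 0
  1 0 0 0 0
  0 0 0 0 0
After step 3: ants at (0,3),(0,3)
  0 0 3 7 0
  0 0 0 0 0
  0 0 0 0 0
  0 0 0 0 0
After step 4: ants at (0,2),(0,2)
  0 0 6 6 0
  0 0 0 0 0
  0 0 0 0 0
  0 0 0 0 0
After step 5: ants at (0,3),(0,3)
  0 0 5 9 0
  0 0 0 0 0
  0 0 0 0 0
  0 0 0 0 0
After step 6: ants at (0,2),(0,2)
  0 0 8 8 0
  0 0 0 0 0
  0 0 0 0 0
  0 0 0 0 0

0 0 8 8 0
0 0 0 0 0
0 0 0 0 0
0 0 0 0 0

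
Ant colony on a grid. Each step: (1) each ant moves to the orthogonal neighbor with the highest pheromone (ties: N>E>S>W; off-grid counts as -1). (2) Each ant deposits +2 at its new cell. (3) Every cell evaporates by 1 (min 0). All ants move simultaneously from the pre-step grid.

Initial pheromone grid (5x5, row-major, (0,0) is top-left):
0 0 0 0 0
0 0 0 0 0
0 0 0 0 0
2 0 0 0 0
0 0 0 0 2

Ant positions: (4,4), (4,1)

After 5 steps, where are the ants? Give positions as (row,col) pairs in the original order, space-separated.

Step 1: ant0:(4,4)->N->(3,4) | ant1:(4,1)->N->(3,1)
  grid max=1 at (3,0)
Step 2: ant0:(3,4)->S->(4,4) | ant1:(3,1)->W->(3,0)
  grid max=2 at (3,0)
Step 3: ant0:(4,4)->N->(3,4) | ant1:(3,0)->N->(2,0)
  grid max=1 at (2,0)
Step 4: ant0:(3,4)->S->(4,4) | ant1:(2,0)->S->(3,0)
  grid max=2 at (3,0)
Step 5: ant0:(4,4)->N->(3,4) | ant1:(3,0)->N->(2,0)
  grid max=1 at (2,0)

(3,4) (2,0)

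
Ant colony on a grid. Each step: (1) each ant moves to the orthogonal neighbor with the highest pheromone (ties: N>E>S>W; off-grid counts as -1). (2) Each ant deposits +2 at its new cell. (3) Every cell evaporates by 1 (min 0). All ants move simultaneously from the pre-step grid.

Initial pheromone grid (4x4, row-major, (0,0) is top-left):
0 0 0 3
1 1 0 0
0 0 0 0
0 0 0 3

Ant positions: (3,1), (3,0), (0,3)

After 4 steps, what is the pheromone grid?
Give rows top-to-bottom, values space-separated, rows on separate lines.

After step 1: ants at (2,1),(2,0),(1,3)
  0 0 0 2
  0 0 0 1
  1 1 0 0
  0 0 0 2
After step 2: ants at (2,0),(2,1),(0,3)
  0 0 0 3
  0 0 0 0
  2 2 0 0
  0 0 0 1
After step 3: ants at (2,1),(2,0),(1,3)
  0 0 0 2
  0 0 0 1
  3 3 0 0
  0 0 0 0
After step 4: ants at (2,0),(2,1),(0,3)
  0 0 0 3
  0 0 0 0
  4 4 0 0
  0 0 0 0

0 0 0 3
0 0 0 0
4 4 0 0
0 0 0 0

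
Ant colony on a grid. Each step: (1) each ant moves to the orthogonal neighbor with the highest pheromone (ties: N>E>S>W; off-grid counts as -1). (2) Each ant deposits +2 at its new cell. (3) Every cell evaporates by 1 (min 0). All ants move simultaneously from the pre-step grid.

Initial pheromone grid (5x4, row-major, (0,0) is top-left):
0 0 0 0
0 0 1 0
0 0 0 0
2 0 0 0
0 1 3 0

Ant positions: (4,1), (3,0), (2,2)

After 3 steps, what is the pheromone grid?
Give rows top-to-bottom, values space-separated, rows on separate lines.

After step 1: ants at (4,2),(2,0),(1,2)
  0 0 0 0
  0 0 2 0
  1 0 0 0
  1 0 0 0
  0 0 4 0
After step 2: ants at (3,2),(3,0),(0,2)
  0 0 1 0
  0 0 1 0
  0 0 0 0
  2 0 1 0
  0 0 3 0
After step 3: ants at (4,2),(2,0),(1,2)
  0 0 0 0
  0 0 2 0
  1 0 0 0
  1 0 0 0
  0 0 4 0

0 0 0 0
0 0 2 0
1 0 0 0
1 0 0 0
0 0 4 0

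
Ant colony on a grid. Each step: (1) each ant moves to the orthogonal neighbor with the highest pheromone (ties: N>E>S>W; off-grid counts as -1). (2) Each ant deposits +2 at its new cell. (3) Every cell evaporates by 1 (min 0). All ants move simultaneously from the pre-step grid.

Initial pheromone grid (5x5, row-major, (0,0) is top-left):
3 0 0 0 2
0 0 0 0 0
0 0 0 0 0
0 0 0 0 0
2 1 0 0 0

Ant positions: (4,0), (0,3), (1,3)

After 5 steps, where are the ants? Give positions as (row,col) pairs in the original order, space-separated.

Step 1: ant0:(4,0)->E->(4,1) | ant1:(0,3)->E->(0,4) | ant2:(1,3)->N->(0,3)
  grid max=3 at (0,4)
Step 2: ant0:(4,1)->W->(4,0) | ant1:(0,4)->W->(0,3) | ant2:(0,3)->E->(0,4)
  grid max=4 at (0,4)
Step 3: ant0:(4,0)->E->(4,1) | ant1:(0,3)->E->(0,4) | ant2:(0,4)->W->(0,3)
  grid max=5 at (0,4)
Step 4: ant0:(4,1)->W->(4,0) | ant1:(0,4)->W->(0,3) | ant2:(0,3)->E->(0,4)
  grid max=6 at (0,4)
Step 5: ant0:(4,0)->E->(4,1) | ant1:(0,3)->E->(0,4) | ant2:(0,4)->W->(0,3)
  grid max=7 at (0,4)

(4,1) (0,4) (0,3)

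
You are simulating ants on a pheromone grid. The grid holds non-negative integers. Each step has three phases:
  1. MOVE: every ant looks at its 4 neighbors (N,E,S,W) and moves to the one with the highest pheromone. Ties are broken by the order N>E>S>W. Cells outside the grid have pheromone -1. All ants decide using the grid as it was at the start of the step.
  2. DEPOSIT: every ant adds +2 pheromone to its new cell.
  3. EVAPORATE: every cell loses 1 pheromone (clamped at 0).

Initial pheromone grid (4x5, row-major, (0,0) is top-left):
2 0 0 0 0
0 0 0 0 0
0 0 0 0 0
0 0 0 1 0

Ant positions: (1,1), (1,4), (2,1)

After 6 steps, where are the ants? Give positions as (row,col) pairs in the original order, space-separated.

Step 1: ant0:(1,1)->N->(0,1) | ant1:(1,4)->N->(0,4) | ant2:(2,1)->N->(1,1)
  grid max=1 at (0,0)
Step 2: ant0:(0,1)->S->(1,1) | ant1:(0,4)->S->(1,4) | ant2:(1,1)->N->(0,1)
  grid max=2 at (0,1)
Step 3: ant0:(1,1)->N->(0,1) | ant1:(1,4)->N->(0,4) | ant2:(0,1)->S->(1,1)
  grid max=3 at (0,1)
Step 4: ant0:(0,1)->S->(1,1) | ant1:(0,4)->S->(1,4) | ant2:(1,1)->N->(0,1)
  grid max=4 at (0,1)
Step 5: ant0:(1,1)->N->(0,1) | ant1:(1,4)->N->(0,4) | ant2:(0,1)->S->(1,1)
  grid max=5 at (0,1)
Step 6: ant0:(0,1)->S->(1,1) | ant1:(0,4)->S->(1,4) | ant2:(1,1)->N->(0,1)
  grid max=6 at (0,1)

(1,1) (1,4) (0,1)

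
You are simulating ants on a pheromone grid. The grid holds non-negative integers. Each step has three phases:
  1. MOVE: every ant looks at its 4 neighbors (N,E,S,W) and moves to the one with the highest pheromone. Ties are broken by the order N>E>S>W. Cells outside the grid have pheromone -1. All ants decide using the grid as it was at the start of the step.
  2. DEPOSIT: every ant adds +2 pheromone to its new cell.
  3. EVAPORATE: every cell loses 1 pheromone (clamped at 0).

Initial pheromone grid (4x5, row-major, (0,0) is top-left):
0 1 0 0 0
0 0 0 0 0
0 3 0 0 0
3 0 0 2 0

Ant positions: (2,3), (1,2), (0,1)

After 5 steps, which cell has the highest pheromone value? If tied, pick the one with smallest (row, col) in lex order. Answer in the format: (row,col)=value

Answer: (0,2)=7

Derivation:
Step 1: ant0:(2,3)->S->(3,3) | ant1:(1,2)->N->(0,2) | ant2:(0,1)->E->(0,2)
  grid max=3 at (0,2)
Step 2: ant0:(3,3)->N->(2,3) | ant1:(0,2)->E->(0,3) | ant2:(0,2)->E->(0,3)
  grid max=3 at (0,3)
Step 3: ant0:(2,3)->S->(3,3) | ant1:(0,3)->W->(0,2) | ant2:(0,3)->W->(0,2)
  grid max=5 at (0,2)
Step 4: ant0:(3,3)->N->(2,3) | ant1:(0,2)->E->(0,3) | ant2:(0,2)->E->(0,3)
  grid max=5 at (0,3)
Step 5: ant0:(2,3)->S->(3,3) | ant1:(0,3)->W->(0,2) | ant2:(0,3)->W->(0,2)
  grid max=7 at (0,2)
Final grid:
  0 0 7 4 0
  0 0 0 0 0
  0 0 0 0 0
  0 0 0 3 0
Max pheromone 7 at (0,2)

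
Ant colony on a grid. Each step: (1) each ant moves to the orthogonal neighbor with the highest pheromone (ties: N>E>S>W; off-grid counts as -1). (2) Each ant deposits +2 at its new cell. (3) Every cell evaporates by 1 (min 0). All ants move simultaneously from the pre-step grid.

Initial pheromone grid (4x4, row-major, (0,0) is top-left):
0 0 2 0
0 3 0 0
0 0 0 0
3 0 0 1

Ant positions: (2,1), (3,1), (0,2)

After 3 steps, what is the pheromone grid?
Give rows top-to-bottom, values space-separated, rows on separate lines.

After step 1: ants at (1,1),(3,0),(0,3)
  0 0 1 1
  0 4 0 0
  0 0 0 0
  4 0 0 0
After step 2: ants at (0,1),(2,0),(0,2)
  0 1 2 0
  0 3 0 0
  1 0 0 0
  3 0 0 0
After step 3: ants at (1,1),(3,0),(0,1)
  0 2 1 0
  0 4 0 0
  0 0 0 0
  4 0 0 0

0 2 1 0
0 4 0 0
0 0 0 0
4 0 0 0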